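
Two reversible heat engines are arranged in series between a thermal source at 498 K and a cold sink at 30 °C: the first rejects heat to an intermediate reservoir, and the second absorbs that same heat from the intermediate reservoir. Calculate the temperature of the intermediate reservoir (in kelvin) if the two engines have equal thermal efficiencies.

T_m ≈ 389 K

T_C = 30 °C → 30 + 273.15 = 303.15 K.
Equal efficiencies require 1 − T_m/T_H = 1 − T_C/T_m, i.e. T_m/T_H = T_C/T_m, so T_m = √(T_H·T_C) = √(498.00 × 303.15) = 389 K.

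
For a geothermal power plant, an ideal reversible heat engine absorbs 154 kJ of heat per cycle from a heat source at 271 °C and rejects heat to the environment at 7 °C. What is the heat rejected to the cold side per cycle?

T_H = 271 °C → 271 + 273.15 = 544.15 K.
T_C = 7 °C → 7 + 273.15 = 280.15 K.
Since the cycle is reversible, η = 1 − T_C/T_H = 1 − 280.15/544.15 = 0.4852.
For a reversible cycle Q_C/Q_H = T_C/T_H, so Q_C = 154 × 280.15/544.15 = 79.3 kJ.

Q_C ≈ 79.3 kJ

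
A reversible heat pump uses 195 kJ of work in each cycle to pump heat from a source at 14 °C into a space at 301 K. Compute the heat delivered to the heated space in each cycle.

Q_H ≈ 4240 kJ

T_C = 14 °C → 14 + 273.15 = 287.15 K.
COP_HP = T_H/(T_H − T_C) = 301.00/13.85 = 21.7329.
Q_H = COP_HP · W = 21.7329 × 195 = 4240 kJ.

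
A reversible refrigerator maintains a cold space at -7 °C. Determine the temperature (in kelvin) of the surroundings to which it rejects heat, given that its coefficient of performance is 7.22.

T_H ≈ 303 K

T_C = -7 °C → -7 + 273.15 = 266.15 K.
COP_R = T_C/(T_H − T_C) ⇒ T_H = T_C·(1 + 1/COP_R) = 266.15 × (1 + 1/7.22) = 303 K.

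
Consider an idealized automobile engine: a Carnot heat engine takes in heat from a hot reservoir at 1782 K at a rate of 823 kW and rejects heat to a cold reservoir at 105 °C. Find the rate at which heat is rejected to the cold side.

T_C = 105 °C → 105 + 273.15 = 378.15 K.
For a reversible engine, η = 1 − T_C/T_H = 1 − 378.15/1782.00 = 0.7878.
For a reversible cycle Q_C/Q_H = T_C/T_H, so Q_C = 823 × 378.15/1782.00 = 175 kW.

Q̇_C ≈ 175 kW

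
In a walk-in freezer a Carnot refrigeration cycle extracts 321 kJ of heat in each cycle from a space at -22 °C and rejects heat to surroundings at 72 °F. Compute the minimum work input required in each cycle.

W_in ≈ 56.5 kJ

T_H = 72 °F → (72 − 32) × 5/9 = 22.22 °C = 295.37 K.
T_C = -22 °C → -22 + 273.15 = 251.15 K.
Carnot COP: COP_R = T_C/(T_H − T_C) = 251.15/44.22 = 5.6793.
W = Q_C/COP_R = 321/5.6793 = 56.5 kJ.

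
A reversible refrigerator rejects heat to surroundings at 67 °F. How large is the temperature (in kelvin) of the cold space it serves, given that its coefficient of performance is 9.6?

T_C ≈ 265 K

T_H = 67 °F → (67 − 32) × 5/9 = 19.44 °C = 292.59 K.
COP_R = T_C/(T_H − T_C) ⇒ T_C = T_H·COP_R/(1 + COP_R) = 292.59 × 9.6/(1 + 9.6) = 265 K.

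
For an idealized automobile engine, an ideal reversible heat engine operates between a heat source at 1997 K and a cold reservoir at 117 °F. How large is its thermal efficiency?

η ≈ 0.840

T_C = 117 °F → (117 − 32) × 5/9 = 47.22 °C = 320.37 K.
η_rev = 1 − T_C/T_H = 1 − 320.37/1997.00 = 0.840.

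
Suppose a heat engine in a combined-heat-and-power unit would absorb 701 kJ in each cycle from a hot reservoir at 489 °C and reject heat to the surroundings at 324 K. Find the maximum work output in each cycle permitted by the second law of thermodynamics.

W_max ≈ 403.0 kJ

T_H = 489 °C → 489 + 273.15 = 762.15 K.
The second-law ceiling is the Carnot efficiency, η_max = 1 − T_C/T_H = 1 − 324.00/762.15 = 0.5749.
W_max = η_max · Q_H = 0.5749 × 701 = 403.0 kJ.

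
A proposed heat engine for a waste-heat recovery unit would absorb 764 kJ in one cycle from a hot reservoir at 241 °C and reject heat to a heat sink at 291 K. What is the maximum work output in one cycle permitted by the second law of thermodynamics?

W_max ≈ 332 kJ

T_H = 241 °C → 241 + 273.15 = 514.15 K.
No engine can exceed the Carnot limit: η_max = 1 − T_C/T_H = 1 − 291.00/514.15 = 0.4340.
W_max = η_max · Q_H = 0.4340 × 764 = 332 kJ.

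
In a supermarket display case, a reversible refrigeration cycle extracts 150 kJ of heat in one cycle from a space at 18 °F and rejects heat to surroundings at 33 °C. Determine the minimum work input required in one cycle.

W_in ≈ 23.05 kJ

T_H = 33 °C → 33 + 273.15 = 306.15 K.
T_C = 18 °F → (18 − 32) × 5/9 = -7.78 °C = 265.37 K.
Carnot COP: COP_R = T_C/(T_H − T_C) = 265.37/40.78 = 6.5078.
W = Q_C/COP_R = 150/6.5078 = 23.05 kJ.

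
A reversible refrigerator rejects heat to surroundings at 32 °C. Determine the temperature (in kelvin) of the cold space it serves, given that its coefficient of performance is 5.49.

T_H = 32 °C → 32 + 273.15 = 305.15 K.
COP_R = T_C/(T_H − T_C) ⇒ T_C = T_H·COP_R/(1 + COP_R) = 305.15 × 5.49/(1 + 5.49) = 258.1 K.

T_C ≈ 258.1 K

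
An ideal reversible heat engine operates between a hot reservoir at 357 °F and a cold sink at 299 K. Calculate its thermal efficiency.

T_H = 357 °F → (357 − 32) × 5/9 = 180.56 °C = 453.71 K.
η_rev = 1 − T_C/T_H = 1 − 299.00/453.71 = 0.341.

η ≈ 0.341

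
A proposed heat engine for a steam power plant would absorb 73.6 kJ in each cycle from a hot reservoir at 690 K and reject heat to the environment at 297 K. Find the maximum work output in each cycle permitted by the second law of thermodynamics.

No engine can exceed the Carnot limit: η_max = 1 − T_C/T_H = 1 − 297.00/690.00 = 0.5696.
W_max = η_max · Q_H = 0.5696 × 73.6 = 41.9 kJ.

W_max ≈ 41.9 kJ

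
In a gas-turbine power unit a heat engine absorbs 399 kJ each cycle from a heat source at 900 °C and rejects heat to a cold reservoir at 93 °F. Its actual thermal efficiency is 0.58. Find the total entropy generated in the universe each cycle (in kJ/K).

ΔS_univ ≈ 0.2057 kJ/K

T_H = 900 °C → 900 + 273.15 = 1173.15 K.
T_C = 93 °F → (93 − 32) × 5/9 = 33.89 °C = 307.04 K.
W = η·Q_H = 0.58 × 399 = 231.4 kJ, so Q_C = Q_H − W = 167.6 kJ.
Reservoir entropy changes: ΔS_H = −Q_H/T_H = −399/1173.15 = -0.3401 kJ/K and ΔS_C = +Q_C/T_C = 167.6/307.04 = 0.5458 kJ/K.
ΔS_univ = −Q_H/T_H + Q_C/T_C = 0.2057 kJ/K (> 0, since η = 0.58 < η_Carnot = 0.738).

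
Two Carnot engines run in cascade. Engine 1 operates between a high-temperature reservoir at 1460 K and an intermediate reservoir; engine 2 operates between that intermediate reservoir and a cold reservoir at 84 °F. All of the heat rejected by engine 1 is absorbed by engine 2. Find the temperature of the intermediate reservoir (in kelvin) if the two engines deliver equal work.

T_m ≈ 881.0 K

T_C = 84 °F → (84 − 32) × 5/9 = 28.89 °C = 302.04 K.
For reversible stages Q_m = Q_H·(T_m/T_H). Setting W₁ = Q_H(1 − T_m/T_H) equal to W₂ = Q_m(1 − T_C/T_m) = Q_H·(T_m − T_C)/T_H gives T_H − T_m = T_m − T_C, so T_m = (T_H + T_C)/2 = (1460.00 + 302.04)/2 = 881.0 K.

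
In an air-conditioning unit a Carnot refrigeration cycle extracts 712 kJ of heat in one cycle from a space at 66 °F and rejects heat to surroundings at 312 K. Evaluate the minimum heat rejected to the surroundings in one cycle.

Q_H ≈ 761 kJ

T_C = 66 °F → (66 − 32) × 5/9 = 18.89 °C = 292.04 K.
For a reversible cycle Q_H/Q_C = T_H/T_C, so Q_H = Q_C·T_H/T_C = 712 × 312.00/292.04 = 761 kJ.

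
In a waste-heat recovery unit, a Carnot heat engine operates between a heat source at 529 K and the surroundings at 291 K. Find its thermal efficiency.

η ≈ 0.450

For a reversible engine, η = 1 − T_C/T_H = 1 − 291.00/529.00 = 0.450.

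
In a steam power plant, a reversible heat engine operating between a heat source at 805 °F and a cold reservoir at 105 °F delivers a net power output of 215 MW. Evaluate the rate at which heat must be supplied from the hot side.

T_H = 805 °F → (805 − 32) × 5/9 = 429.44 °C = 702.59 K.
T_C = 105 °F → (105 − 32) × 5/9 = 40.56 °C = 313.71 K.
Since the cycle is reversible, η = 1 − T_C/T_H = 1 − 313.71/702.59 = 0.5535.
Q_H = W/η = 215/0.5535 = 388 MW.

Q̇_H ≈ 388 MW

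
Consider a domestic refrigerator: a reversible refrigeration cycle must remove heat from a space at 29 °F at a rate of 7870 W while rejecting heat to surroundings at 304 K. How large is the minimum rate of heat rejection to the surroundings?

Q̇_H ≈ 8810 W

T_C = 29 °F → (29 − 32) × 5/9 = -1.67 °C = 271.48 K.
For a reversible cycle Q_H/Q_C = T_H/T_C, so Q_H = Q_C·T_H/T_C = 7870 × 304.00/271.48 = 8810 W.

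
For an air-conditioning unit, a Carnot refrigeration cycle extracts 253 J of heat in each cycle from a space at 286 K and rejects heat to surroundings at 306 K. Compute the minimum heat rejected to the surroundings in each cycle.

Q_H ≈ 271 J

For a reversible cycle Q_H/Q_C = T_H/T_C, so Q_H = Q_C·T_H/T_C = 253 × 306.00/286.00 = 271 J.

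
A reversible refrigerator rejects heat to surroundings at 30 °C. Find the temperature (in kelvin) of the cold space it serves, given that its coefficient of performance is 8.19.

T_C ≈ 270 K

T_H = 30 °C → 30 + 273.15 = 303.15 K.
COP_R = T_C/(T_H − T_C) ⇒ T_C = T_H·COP_R/(1 + COP_R) = 303.15 × 8.19/(1 + 8.19) = 270 K.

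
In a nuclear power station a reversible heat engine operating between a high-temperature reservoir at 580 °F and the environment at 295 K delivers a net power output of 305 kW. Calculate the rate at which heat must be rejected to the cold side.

T_H = 580 °F → (580 − 32) × 5/9 = 304.44 °C = 577.59 K.
Carnot efficiency: η = 1 − T_C/T_H = 1 − 295.00/577.59 = 0.4893.
Since Q_C/Q_H = T_C/T_H and Q_H = W/η, Q_C = W·T_C/(T_H − T_C) = 305 × 295.00/282.59 = 318 kW.

Q̇_C ≈ 318 kW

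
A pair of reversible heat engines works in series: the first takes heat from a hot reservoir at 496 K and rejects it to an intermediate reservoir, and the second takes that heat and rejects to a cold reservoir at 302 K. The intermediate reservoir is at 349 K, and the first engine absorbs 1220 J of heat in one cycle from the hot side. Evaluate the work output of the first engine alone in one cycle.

First-stage efficiency η₁ = 1 − T_m/T_H = 1 − 349.00/496.00 = 0.2964.
W₁ = η₁·Q_H = 0.2964 × 1220 = 362 J.

W₁ ≈ 362 J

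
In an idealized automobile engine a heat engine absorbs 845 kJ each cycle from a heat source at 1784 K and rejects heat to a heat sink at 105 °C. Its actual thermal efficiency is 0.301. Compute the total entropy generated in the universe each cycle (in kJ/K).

ΔS_univ ≈ 1.09 kJ/K

T_C = 105 °C → 105 + 273.15 = 378.15 K.
W = η·Q_H = 0.301 × 845 = 254.3 kJ, so Q_C = Q_H − W = 590.7 kJ.
The hot reservoir loses entropy Q_H/T_H = 845/1784.00 = 0.4737 kJ/K; the cold reservoir gains Q_C/T_C = 590.7/378.15 = 1.562 kJ/K.
ΔS_univ = −Q_H/T_H + Q_C/T_C = 1.09 kJ/K (> 0, since η = 0.301 < η_Carnot = 0.788).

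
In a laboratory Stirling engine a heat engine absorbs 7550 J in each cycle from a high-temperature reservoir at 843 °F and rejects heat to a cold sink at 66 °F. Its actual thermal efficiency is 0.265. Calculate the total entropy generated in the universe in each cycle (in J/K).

ΔS_univ ≈ 8.57 J/K

T_H = 843 °F → (843 − 32) × 5/9 = 450.56 °C = 723.71 K.
T_C = 66 °F → (66 − 32) × 5/9 = 18.89 °C = 292.04 K.
W = η·Q_H = 0.265 × 7550 = 2001 J, so Q_C = Q_H − W = 5549 J.
The hot reservoir loses entropy Q_H/T_H = 7550/723.71 = 10.43 J/K; the cold reservoir gains Q_C/T_C = 5549/292.04 = 19.00 J/K.
ΔS_univ = −Q_H/T_H + Q_C/T_C = 8.57 J/K (> 0, since η = 0.265 < η_Carnot = 0.596).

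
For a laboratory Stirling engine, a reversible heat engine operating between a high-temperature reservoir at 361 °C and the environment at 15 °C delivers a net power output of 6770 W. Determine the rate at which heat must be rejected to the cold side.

Q̇_C ≈ 5640 W

T_H = 361 °C → 361 + 273.15 = 634.15 K.
T_C = 15 °C → 15 + 273.15 = 288.15 K.
Carnot efficiency: η = 1 − T_C/T_H = 1 − 288.15/634.15 = 0.5456.
Since Q_C/Q_H = T_C/T_H and Q_H = W/η, Q_C = W·T_C/(T_H − T_C) = 6770 × 288.15/346.00 = 5640 W.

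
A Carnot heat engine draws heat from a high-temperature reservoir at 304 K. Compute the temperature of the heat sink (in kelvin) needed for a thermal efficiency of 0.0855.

From η = 1 − T_C/T_H, T_C = T_H·(1 − η) = 304.00 × (1 − 0.0855) = 278 K.

T_C ≈ 278 K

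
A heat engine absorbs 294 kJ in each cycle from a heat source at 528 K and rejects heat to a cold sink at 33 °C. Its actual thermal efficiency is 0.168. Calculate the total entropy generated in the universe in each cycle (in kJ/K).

ΔS_univ ≈ 0.242 kJ/K

T_C = 33 °C → 33 + 273.15 = 306.15 K.
W = η·Q_H = 0.168 × 294 = 49.39 kJ, so Q_C = Q_H − W = 244.6 kJ.
The hot reservoir loses entropy Q_H/T_H = 294/528.00 = 0.5568 kJ/K; the cold reservoir gains Q_C/T_C = 244.6/306.15 = 0.7990 kJ/K.
ΔS_univ = −Q_H/T_H + Q_C/T_C = 0.242 kJ/K (> 0, since η = 0.168 < η_Carnot = 0.420).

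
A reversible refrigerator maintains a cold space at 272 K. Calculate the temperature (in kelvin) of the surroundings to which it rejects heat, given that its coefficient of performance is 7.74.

T_H ≈ 307 K

COP_R = T_C/(T_H − T_C) ⇒ T_H = T_C·(1 + 1/COP_R) = 272.00 × (1 + 1/7.74) = 307 K.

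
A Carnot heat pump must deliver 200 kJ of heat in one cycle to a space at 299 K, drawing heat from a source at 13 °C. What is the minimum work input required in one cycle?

T_C = 13 °C → 13 + 273.15 = 286.15 K.
The Carnot heat-pump COP is COP_HP = T_H/(T_H − T_C) = 299.00/12.85 = 23.2685.
W = Q_H/COP_HP = 200/23.2685 = 8.60 kJ.

W_in ≈ 8.60 kJ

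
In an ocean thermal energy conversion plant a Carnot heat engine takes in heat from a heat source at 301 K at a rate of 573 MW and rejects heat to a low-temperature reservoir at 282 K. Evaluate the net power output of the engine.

Carnot efficiency: η = 1 − T_C/T_H = 1 − 282.00/301.00 = 0.0631.
W = η·Q_H = 0.0631 × 573 = 36.17 MW.

Ẇ ≈ 36.17 MW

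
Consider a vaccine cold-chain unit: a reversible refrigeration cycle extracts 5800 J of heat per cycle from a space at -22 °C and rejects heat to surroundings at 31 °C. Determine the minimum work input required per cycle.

W_in ≈ 1220 J

T_H = 31 °C → 31 + 273.15 = 304.15 K.
T_C = -22 °C → -22 + 273.15 = 251.15 K.
For a reversible refrigerator, COP_R = T_C/(T_H − T_C) = 251.15/53.00 = 4.7387.
W = Q_C/COP_R = 5800/4.7387 = 1220 J.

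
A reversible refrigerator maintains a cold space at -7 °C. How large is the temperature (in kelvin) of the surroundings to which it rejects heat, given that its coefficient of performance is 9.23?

T_H ≈ 295 K

T_C = -7 °C → -7 + 273.15 = 266.15 K.
COP_R = T_C/(T_H − T_C) ⇒ T_H = T_C·(1 + 1/COP_R) = 266.15 × (1 + 1/9.23) = 295 K.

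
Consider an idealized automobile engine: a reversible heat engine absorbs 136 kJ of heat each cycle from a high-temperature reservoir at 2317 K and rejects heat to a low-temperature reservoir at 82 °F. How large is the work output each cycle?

T_C = 82 °F → (82 − 32) × 5/9 = 27.78 °C = 300.93 K.
η_rev = 1 − T_C/T_H = 1 − 300.93/2317.00 = 0.8701.
W = η·Q_H = 0.8701 × 136 = 118 kJ.

W ≈ 118 kJ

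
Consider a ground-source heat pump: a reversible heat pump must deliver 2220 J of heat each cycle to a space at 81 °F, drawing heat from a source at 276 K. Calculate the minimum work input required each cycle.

T_H = 81 °F → (81 − 32) × 5/9 = 27.22 °C = 300.37 K.
For a reversible heat pump, COP_HP = T_H/(T_H − T_C) = 300.37/24.37 = 12.3244.
W = Q_H/COP_HP = 2220/12.3244 = 180.1 J.

W_in ≈ 180.1 J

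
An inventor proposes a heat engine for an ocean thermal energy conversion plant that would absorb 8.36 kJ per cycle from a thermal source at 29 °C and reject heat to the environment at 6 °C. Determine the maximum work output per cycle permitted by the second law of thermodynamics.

T_H = 29 °C → 29 + 273.15 = 302.15 K.
T_C = 6 °C → 6 + 273.15 = 279.15 K.
The upper bound on efficiency is η_max = 1 − T_C/T_H = 1 − 279.15/302.15 = 0.0761.
W_max = η_max · Q_H = 0.0761 × 8.36 = 0.636 kJ.

W_max ≈ 0.636 kJ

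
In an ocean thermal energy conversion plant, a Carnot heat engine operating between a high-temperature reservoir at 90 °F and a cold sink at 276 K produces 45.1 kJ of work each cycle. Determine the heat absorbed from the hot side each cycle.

T_H = 90 °F → (90 − 32) × 5/9 = 32.22 °C = 305.37 K.
Since the cycle is reversible, η = 1 − T_C/T_H = 1 − 276.00/305.37 = 0.0962.
Q_H = W/η = 45.1/0.0962 = 469 kJ.

Q_H ≈ 469 kJ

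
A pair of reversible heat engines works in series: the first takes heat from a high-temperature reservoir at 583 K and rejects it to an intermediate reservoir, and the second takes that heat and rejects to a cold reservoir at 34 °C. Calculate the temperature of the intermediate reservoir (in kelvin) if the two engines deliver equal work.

T_m ≈ 445 K

T_C = 34 °C → 34 + 273.15 = 307.15 K.
For reversible stages Q_m = Q_H·(T_m/T_H). Setting W₁ = Q_H(1 − T_m/T_H) equal to W₂ = Q_m(1 − T_C/T_m) = Q_H·(T_m − T_C)/T_H gives T_H − T_m = T_m − T_C, so T_m = (T_H + T_C)/2 = (583.00 + 307.15)/2 = 445 K.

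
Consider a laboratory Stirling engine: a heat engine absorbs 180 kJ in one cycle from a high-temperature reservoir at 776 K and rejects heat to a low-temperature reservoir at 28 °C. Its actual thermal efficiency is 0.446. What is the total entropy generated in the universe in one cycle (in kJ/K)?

T_C = 28 °C → 28 + 273.15 = 301.15 K.
W = η·Q_H = 0.446 × 180 = 80.28 kJ, so Q_C = Q_H − W = 99.72 kJ.
Entropy balance on the reservoirs: −Q_H/T_H = -0.2320 kJ/K, +Q_C/T_C = 0.3311 kJ/K.
ΔS_univ = −Q_H/T_H + Q_C/T_C = 0.0992 kJ/K (> 0, since η = 0.446 < η_Carnot = 0.612).

ΔS_univ ≈ 0.0992 kJ/K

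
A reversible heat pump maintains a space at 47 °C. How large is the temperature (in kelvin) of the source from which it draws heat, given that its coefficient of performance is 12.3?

T_H = 47 °C → 47 + 273.15 = 320.15 K.
COP_HP = T_H/(T_H − T_C) ⇒ T_C = T_H·(COP_HP − 1)/COP_HP = 320.15 × (12.3 − 1)/12.3 = 294 K.

T_C ≈ 294 K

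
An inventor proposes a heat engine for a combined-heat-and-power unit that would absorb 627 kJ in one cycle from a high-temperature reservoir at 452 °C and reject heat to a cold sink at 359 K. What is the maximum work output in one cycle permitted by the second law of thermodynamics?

T_H = 452 °C → 452 + 273.15 = 725.15 K.
The upper bound on efficiency is η_max = 1 − T_C/T_H = 1 − 359.00/725.15 = 0.5049.
W_max = η_max · Q_H = 0.5049 × 627 = 316.6 kJ.

W_max ≈ 316.6 kJ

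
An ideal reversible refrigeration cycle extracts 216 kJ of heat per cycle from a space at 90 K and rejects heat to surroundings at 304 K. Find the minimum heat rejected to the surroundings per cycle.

Q_H ≈ 730 kJ

For a reversible cycle Q_H/Q_C = T_H/T_C, so Q_H = Q_C·T_H/T_C = 216 × 304.00/90.00 = 730 kJ.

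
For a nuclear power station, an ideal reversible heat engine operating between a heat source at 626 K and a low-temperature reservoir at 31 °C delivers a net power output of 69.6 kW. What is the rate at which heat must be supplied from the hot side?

Q̇_H ≈ 135.4 kW

T_C = 31 °C → 31 + 273.15 = 304.15 K.
Since the cycle is reversible, η = 1 − T_C/T_H = 1 − 304.15/626.00 = 0.5141.
Q_H = W/η = 69.6/0.5141 = 135.4 kW.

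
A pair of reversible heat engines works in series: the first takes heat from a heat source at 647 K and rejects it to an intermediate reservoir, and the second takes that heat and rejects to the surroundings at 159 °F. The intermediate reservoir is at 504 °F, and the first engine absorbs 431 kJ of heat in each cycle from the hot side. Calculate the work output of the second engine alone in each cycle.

T_C = 159 °F → (159 − 32) × 5/9 = 70.56 °C = 343.71 K.
T_m = 504 °F → (504 − 32) × 5/9 = 262.22 °C = 535.37 K.
Heat entering the second stage: Q_m = Q_H·(T_m/T_H) = 431 × 535.37/647.00 = 357 kJ.
Second-stage efficiency η₂ = 1 − T_C/T_m = 1 − 343.71/535.37 = 0.3580, so W₂ = η₂·Q_m = 128 kJ.

W₂ ≈ 128 kJ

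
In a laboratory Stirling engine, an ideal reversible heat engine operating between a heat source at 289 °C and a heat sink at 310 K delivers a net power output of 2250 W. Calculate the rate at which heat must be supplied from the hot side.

T_H = 289 °C → 289 + 273.15 = 562.15 K.
The Carnot efficiency is η = 1 − T_C/T_H = 1 − 310.00/562.15 = 0.4485.
Q_H = W/η = 2250/0.4485 = 5016 W.

Q̇_H ≈ 5016 W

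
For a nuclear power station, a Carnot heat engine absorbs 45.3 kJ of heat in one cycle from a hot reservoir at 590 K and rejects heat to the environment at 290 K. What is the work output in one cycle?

W ≈ 23.0 kJ

η_rev = 1 − T_C/T_H = 1 − 290.00/590.00 = 0.5085.
W = η·Q_H = 0.5085 × 45.3 = 23.0 kJ.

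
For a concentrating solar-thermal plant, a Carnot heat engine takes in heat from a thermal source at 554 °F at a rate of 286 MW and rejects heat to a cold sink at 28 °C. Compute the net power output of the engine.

T_H = 554 °F → (554 − 32) × 5/9 = 290.00 °C = 563.15 K.
T_C = 28 °C → 28 + 273.15 = 301.15 K.
The Carnot efficiency is η = 1 − T_C/T_H = 1 − 301.15/563.15 = 0.4652.
W = η·Q_H = 0.4652 × 286 = 133 MW.

Ẇ ≈ 133 MW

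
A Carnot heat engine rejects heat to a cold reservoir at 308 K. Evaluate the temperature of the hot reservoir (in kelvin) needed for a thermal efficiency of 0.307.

T_H ≈ 444.4 K

From η = 1 − T_C/T_H, solving for T_H gives T_H = T_C/(1 − η) = 308.00/(1 − 0.307) = 444.4 K.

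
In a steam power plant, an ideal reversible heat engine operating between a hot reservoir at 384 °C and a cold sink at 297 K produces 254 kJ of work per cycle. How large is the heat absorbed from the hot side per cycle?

T_H = 384 °C → 384 + 273.15 = 657.15 K.
The Carnot efficiency is η = 1 − T_C/T_H = 1 − 297.00/657.15 = 0.5480.
Q_H = W/η = 254/0.5480 = 463.5 kJ.

Q_H ≈ 463.5 kJ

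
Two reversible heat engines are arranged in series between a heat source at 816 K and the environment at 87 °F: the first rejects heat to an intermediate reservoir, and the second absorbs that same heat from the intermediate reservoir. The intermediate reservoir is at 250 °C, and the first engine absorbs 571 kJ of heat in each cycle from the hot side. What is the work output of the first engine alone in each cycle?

T_C = 87 °F → (87 − 32) × 5/9 = 30.56 °C = 303.71 K.
T_m = 250 °C → 250 + 273.15 = 523.15 K.
First-stage efficiency η₁ = 1 − T_m/T_H = 1 − 523.15/816.00 = 0.3589.
W₁ = η₁·Q_H = 0.3589 × 571 = 204.9 kJ.

W₁ ≈ 204.9 kJ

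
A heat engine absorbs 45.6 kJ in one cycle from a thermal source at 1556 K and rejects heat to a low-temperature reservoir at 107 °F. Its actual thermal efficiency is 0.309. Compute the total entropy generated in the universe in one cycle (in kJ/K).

ΔS_univ ≈ 0.07078 kJ/K

T_C = 107 °F → (107 − 32) × 5/9 = 41.67 °C = 314.82 K.
W = η·Q_H = 0.309 × 45.6 = 14.09 kJ, so Q_C = Q_H − W = 31.51 kJ.
Reservoir entropy changes: ΔS_H = −Q_H/T_H = −45.6/1556.00 = -0.02931 kJ/K and ΔS_C = +Q_C/T_C = 31.51/314.82 = 0.1001 kJ/K.
ΔS_univ = −Q_H/T_H + Q_C/T_C = 0.07078 kJ/K (> 0, since η = 0.309 < η_Carnot = 0.798).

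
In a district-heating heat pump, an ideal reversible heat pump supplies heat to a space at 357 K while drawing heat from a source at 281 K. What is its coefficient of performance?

The Carnot heat-pump COP is COP_HP = T_H/(T_H − T_C) = 357.00/(357.00 − 281.00) = 4.697.

COP_HP ≈ 4.697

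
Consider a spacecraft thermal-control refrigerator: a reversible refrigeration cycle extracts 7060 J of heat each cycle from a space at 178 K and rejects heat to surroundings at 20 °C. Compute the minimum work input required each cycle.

T_H = 20 °C → 20 + 273.15 = 293.15 K.
Carnot COP: COP_R = T_C/(T_H − T_C) = 178.00/115.15 = 1.5458.
W = Q_C/COP_R = 7060/1.5458 = 4570 J.

W_in ≈ 4570 J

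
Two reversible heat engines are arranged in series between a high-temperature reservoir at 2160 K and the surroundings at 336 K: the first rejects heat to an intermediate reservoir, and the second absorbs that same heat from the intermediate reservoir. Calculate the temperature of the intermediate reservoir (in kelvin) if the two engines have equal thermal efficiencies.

T_m ≈ 852 K

Equal efficiencies require 1 − T_m/T_H = 1 − T_C/T_m, i.e. T_m/T_H = T_C/T_m, so T_m = √(T_H·T_C) = √(2160.00 × 336.00) = 852 K.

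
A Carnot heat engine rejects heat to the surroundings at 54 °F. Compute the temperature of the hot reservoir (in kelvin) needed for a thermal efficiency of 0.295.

T_C = 54 °F → (54 − 32) × 5/9 = 12.22 °C = 285.37 K.
From η = 1 − T_C/T_H, solving for T_H gives T_H = T_C/(1 − η) = 285.37/(1 − 0.295) = 405 K.

T_H ≈ 405 K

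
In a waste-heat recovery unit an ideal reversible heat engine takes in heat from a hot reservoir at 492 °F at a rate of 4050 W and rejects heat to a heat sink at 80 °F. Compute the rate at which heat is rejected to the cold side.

Q̇_C ≈ 2300 W

T_H = 492 °F → (492 − 32) × 5/9 = 255.56 °C = 528.71 K.
T_C = 80 °F → (80 − 32) × 5/9 = 26.67 °C = 299.82 K.
η_rev = 1 − T_C/T_H = 1 − 299.82/528.71 = 0.4329.
For a reversible cycle Q_C/Q_H = T_C/T_H, so Q_C = 4050 × 299.82/528.71 = 2300 W.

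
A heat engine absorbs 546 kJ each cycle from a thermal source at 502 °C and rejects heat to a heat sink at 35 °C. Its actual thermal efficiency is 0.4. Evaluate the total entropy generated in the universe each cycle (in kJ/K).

ΔS_univ ≈ 0.359 kJ/K

T_H = 502 °C → 502 + 273.15 = 775.15 K.
T_C = 35 °C → 35 + 273.15 = 308.15 K.
W = η·Q_H = 0.4 × 546 = 218.4 kJ, so Q_C = Q_H − W = 327.6 kJ.
Entropy balance on the reservoirs: −Q_H/T_H = -0.7044 kJ/K, +Q_C/T_C = 1.063 kJ/K.
ΔS_univ = −Q_H/T_H + Q_C/T_C = 0.359 kJ/K (> 0, since η = 0.4 < η_Carnot = 0.602).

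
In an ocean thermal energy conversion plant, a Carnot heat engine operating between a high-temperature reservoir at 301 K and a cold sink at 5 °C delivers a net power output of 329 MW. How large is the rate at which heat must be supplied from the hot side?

T_C = 5 °C → 5 + 273.15 = 278.15 K.
η_rev = 1 − T_C/T_H = 1 − 278.15/301.00 = 0.0759.
Q_H = W/η = 329/0.0759 = 4330 MW.

Q̇_H ≈ 4330 MW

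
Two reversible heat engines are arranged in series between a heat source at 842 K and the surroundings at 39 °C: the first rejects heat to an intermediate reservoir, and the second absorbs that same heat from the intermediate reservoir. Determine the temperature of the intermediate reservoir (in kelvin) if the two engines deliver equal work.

T_C = 39 °C → 39 + 273.15 = 312.15 K.
For reversible stages Q_m = Q_H·(T_m/T_H). Setting W₁ = Q_H(1 − T_m/T_H) equal to W₂ = Q_m(1 − T_C/T_m) = Q_H·(T_m − T_C)/T_H gives T_H − T_m = T_m − T_C, so T_m = (T_H + T_C)/2 = (842.00 + 312.15)/2 = 577 K.

T_m ≈ 577 K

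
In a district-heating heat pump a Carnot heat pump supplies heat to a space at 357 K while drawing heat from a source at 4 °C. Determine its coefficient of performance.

T_C = 4 °C → 4 + 273.15 = 277.15 K.
The Carnot heat-pump COP is COP_HP = T_H/(T_H − T_C) = 357.00/(357.00 − 277.15) = 4.471.

COP_HP ≈ 4.471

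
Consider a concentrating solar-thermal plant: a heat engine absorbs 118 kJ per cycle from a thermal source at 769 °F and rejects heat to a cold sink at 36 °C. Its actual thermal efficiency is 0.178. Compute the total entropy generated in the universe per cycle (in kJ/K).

ΔS_univ ≈ 0.141 kJ/K

T_H = 769 °F → (769 − 32) × 5/9 = 409.44 °C = 682.59 K.
T_C = 36 °C → 36 + 273.15 = 309.15 K.
W = η·Q_H = 0.178 × 118 = 21.00 kJ, so Q_C = Q_H − W = 97.00 kJ.
Entropy balance on the reservoirs: −Q_H/T_H = -0.1729 kJ/K, +Q_C/T_C = 0.3138 kJ/K.
ΔS_univ = −Q_H/T_H + Q_C/T_C = 0.141 kJ/K (> 0, since η = 0.178 < η_Carnot = 0.547).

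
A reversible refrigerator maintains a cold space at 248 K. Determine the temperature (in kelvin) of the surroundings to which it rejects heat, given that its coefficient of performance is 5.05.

COP_R = T_C/(T_H − T_C) ⇒ T_H = T_C·(1 + 1/COP_R) = 248.00 × (1 + 1/5.05) = 297.1 K.

T_H ≈ 297.1 K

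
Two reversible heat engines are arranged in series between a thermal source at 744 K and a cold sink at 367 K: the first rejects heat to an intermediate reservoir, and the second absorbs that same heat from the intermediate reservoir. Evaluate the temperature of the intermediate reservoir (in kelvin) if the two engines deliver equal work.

For reversible stages Q_m = Q_H·(T_m/T_H). Setting W₁ = Q_H(1 − T_m/T_H) equal to W₂ = Q_m(1 − T_C/T_m) = Q_H·(T_m − T_C)/T_H gives T_H − T_m = T_m − T_C, so T_m = (T_H + T_C)/2 = (744.00 + 367.00)/2 = 555.5 K.

T_m ≈ 555.5 K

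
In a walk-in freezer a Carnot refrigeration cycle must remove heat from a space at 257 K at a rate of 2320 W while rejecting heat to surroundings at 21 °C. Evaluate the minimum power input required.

T_H = 21 °C → 21 + 273.15 = 294.15 K.
For a reversible refrigerator, COP_R = T_C/(T_H − T_C) = 257.00/37.15 = 6.9179.
W = Q_C/COP_R = 2320/6.9179 = 335 W.

Ẇ_in ≈ 335 W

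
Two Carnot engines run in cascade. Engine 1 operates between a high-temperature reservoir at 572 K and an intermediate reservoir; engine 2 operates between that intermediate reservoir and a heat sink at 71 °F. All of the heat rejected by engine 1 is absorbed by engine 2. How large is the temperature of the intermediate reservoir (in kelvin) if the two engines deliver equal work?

T_m ≈ 433 K

T_C = 71 °F → (71 − 32) × 5/9 = 21.67 °C = 294.82 K.
For reversible stages Q_m = Q_H·(T_m/T_H). Setting W₁ = Q_H(1 − T_m/T_H) equal to W₂ = Q_m(1 − T_C/T_m) = Q_H·(T_m − T_C)/T_H gives T_H − T_m = T_m − T_C, so T_m = (T_H + T_C)/2 = (572.00 + 294.82)/2 = 433 K.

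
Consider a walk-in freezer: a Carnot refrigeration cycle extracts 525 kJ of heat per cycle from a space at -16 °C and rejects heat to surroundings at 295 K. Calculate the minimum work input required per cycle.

W_in ≈ 77.27 kJ

T_C = -16 °C → -16 + 273.15 = 257.15 K.
Carnot COP: COP_R = T_C/(T_H − T_C) = 257.15/37.85 = 6.7939.
W = Q_C/COP_R = 525/6.7939 = 77.27 kJ.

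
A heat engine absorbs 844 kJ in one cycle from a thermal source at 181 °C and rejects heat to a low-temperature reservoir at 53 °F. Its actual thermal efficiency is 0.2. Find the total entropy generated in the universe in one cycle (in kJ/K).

ΔS_univ ≈ 0.5122 kJ/K

T_H = 181 °C → 181 + 273.15 = 454.15 K.
T_C = 53 °F → (53 − 32) × 5/9 = 11.67 °C = 284.82 K.
W = η·Q_H = 0.2 × 844 = 168.8 kJ, so Q_C = Q_H − W = 675.2 kJ.
The hot reservoir loses entropy Q_H/T_H = 844/454.15 = 1.858 kJ/K; the cold reservoir gains Q_C/T_C = 675.2/284.82 = 2.371 kJ/K.
ΔS_univ = −Q_H/T_H + Q_C/T_C = 0.5122 kJ/K (> 0, since η = 0.2 < η_Carnot = 0.373).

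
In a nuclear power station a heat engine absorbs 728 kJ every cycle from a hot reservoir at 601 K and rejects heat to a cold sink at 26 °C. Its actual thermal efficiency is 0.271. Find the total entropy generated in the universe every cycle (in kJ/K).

ΔS_univ ≈ 0.563 kJ/K

T_C = 26 °C → 26 + 273.15 = 299.15 K.
W = η·Q_H = 0.271 × 728 = 197.3 kJ, so Q_C = Q_H − W = 530.7 kJ.
The hot reservoir loses entropy Q_H/T_H = 728/601.00 = 1.211 kJ/K; the cold reservoir gains Q_C/T_C = 530.7/299.15 = 1.774 kJ/K.
ΔS_univ = −Q_H/T_H + Q_C/T_C = 0.563 kJ/K (> 0, since η = 0.271 < η_Carnot = 0.502).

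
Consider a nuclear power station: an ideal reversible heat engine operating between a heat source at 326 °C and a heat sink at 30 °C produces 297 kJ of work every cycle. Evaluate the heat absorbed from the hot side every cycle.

T_H = 326 °C → 326 + 273.15 = 599.15 K.
T_C = 30 °C → 30 + 273.15 = 303.15 K.
Carnot efficiency: η = 1 − T_C/T_H = 1 − 303.15/599.15 = 0.4940.
Q_H = W/η = 297/0.4940 = 601 kJ.

Q_H ≈ 601 kJ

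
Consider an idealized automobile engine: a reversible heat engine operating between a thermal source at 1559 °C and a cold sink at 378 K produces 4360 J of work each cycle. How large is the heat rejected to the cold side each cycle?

T_H = 1559 °C → 1559 + 273.15 = 1832.15 K.
Carnot efficiency: η = 1 − T_C/T_H = 1 − 378.00/1832.15 = 0.7937.
Since Q_C/Q_H = T_C/T_H and Q_H = W/η, Q_C = W·T_C/(T_H − T_C) = 4360 × 378.00/1454.15 = 1133 J.

Q_C ≈ 1133 J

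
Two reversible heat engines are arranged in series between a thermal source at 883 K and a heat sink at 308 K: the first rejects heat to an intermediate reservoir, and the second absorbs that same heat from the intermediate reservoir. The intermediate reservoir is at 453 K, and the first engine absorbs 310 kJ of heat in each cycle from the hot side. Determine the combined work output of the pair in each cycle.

W_total ≈ 201.9 kJ

Two reversible stages in series are equivalent to a single Carnot engine between T_H and T_C, so η_total = 1 − T_C/T_H = 1 − 308.00/883.00 = 0.6512.
W_total = η_total · Q_H = 0.6512 × 310 = 201.9 kJ.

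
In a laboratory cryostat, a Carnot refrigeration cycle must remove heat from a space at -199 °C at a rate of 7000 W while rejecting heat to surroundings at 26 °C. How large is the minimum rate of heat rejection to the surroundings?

T_H = 26 °C → 26 + 273.15 = 299.15 K.
T_C = -199 °C → -199 + 273.15 = 74.15 K.
For a reversible cycle Q_H/Q_C = T_H/T_C, so Q_H = Q_C·T_H/T_C = 7000 × 299.15/74.15 = 28200 W.

Q̇_H ≈ 28200 W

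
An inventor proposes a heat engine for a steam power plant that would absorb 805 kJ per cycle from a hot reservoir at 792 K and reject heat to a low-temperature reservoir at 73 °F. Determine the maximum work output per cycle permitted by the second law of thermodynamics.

W_max ≈ 504.2 kJ

T_C = 73 °F → (73 − 32) × 5/9 = 22.78 °C = 295.93 K.
By the Carnot theorem, η_max = 1 − T_C/T_H = 1 − 295.93/792.00 = 0.6264.
W_max = η_max · Q_H = 0.6264 × 805 = 504.2 kJ.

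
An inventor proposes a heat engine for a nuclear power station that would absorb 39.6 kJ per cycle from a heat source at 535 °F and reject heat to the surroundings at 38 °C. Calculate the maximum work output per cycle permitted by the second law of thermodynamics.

T_H = 535 °F → (535 − 32) × 5/9 = 279.44 °C = 552.59 K.
T_C = 38 °C → 38 + 273.15 = 311.15 K.
The second-law ceiling is the Carnot efficiency, η_max = 1 − T_C/T_H = 1 − 311.15/552.59 = 0.4369.
W_max = η_max · Q_H = 0.4369 × 39.6 = 17.3 kJ.

W_max ≈ 17.3 kJ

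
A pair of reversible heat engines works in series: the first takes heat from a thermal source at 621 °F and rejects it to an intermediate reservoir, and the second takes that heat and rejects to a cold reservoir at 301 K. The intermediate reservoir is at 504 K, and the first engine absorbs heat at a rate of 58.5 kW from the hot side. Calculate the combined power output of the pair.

T_H = 621 °F → (621 − 32) × 5/9 = 327.22 °C = 600.37 K.
Two reversible stages in series are equivalent to a single Carnot engine between T_H and T_C, so η_total = 1 − T_C/T_H = 1 − 301.00/600.37 = 0.4986.
W_total = η_total · Q_H = 0.4986 × 58.5 = 29.17 kW.

Ẇ_total ≈ 29.17 kW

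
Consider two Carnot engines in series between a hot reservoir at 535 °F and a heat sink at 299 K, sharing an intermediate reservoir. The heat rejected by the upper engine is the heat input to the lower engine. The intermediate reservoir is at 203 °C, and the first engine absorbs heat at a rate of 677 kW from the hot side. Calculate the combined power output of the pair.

T_H = 535 °F → (535 − 32) × 5/9 = 279.44 °C = 552.59 K.
Two reversible stages in series are equivalent to a single Carnot engine between T_H and T_C, so η_total = 1 − T_C/T_H = 1 − 299.00/552.59 = 0.4589.
W_total = η_total · Q_H = 0.4589 × 677 = 311 kW.

Ẇ_total ≈ 311 kW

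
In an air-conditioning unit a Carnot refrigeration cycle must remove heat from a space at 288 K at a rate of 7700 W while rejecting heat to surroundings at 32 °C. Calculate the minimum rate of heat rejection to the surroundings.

Q̇_H ≈ 8160 W

T_H = 32 °C → 32 + 273.15 = 305.15 K.
For a reversible cycle Q_H/Q_C = T_H/T_C, so Q_H = Q_C·T_H/T_C = 7700 × 305.15/288.00 = 8160 W.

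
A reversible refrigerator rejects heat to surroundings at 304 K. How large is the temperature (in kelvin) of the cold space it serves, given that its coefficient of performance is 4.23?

T_C ≈ 245.9 K

COP_R = T_C/(T_H − T_C) ⇒ T_C = T_H·COP_R/(1 + COP_R) = 304.00 × 4.23/(1 + 4.23) = 245.9 K.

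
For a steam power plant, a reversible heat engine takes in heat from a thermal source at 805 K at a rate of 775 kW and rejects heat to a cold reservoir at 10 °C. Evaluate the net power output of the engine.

Ẇ ≈ 502.4 kW

T_C = 10 °C → 10 + 273.15 = 283.15 K.
Since the cycle is reversible, η = 1 − T_C/T_H = 1 − 283.15/805.00 = 0.6483.
W = η·Q_H = 0.6483 × 775 = 502.4 kW.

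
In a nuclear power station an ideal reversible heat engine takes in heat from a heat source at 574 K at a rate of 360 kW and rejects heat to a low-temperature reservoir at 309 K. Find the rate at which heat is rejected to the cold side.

Since the cycle is reversible, η = 1 − T_C/T_H = 1 − 309.00/574.00 = 0.4617.
For a reversible cycle Q_C/Q_H = T_C/T_H, so Q_C = 360 × 309.00/574.00 = 194 kW.

Q̇_C ≈ 194 kW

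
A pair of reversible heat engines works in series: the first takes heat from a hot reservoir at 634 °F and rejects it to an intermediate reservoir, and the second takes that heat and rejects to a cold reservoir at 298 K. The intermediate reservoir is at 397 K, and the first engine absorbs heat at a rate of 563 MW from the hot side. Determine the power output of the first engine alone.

Ẇ₁ ≈ 195 MW

T_H = 634 °F → (634 − 32) × 5/9 = 334.44 °C = 607.59 K.
First-stage efficiency η₁ = 1 − T_m/T_H = 1 − 397.00/607.59 = 0.3466.
W₁ = η₁·Q_H = 0.3466 × 563 = 195 MW.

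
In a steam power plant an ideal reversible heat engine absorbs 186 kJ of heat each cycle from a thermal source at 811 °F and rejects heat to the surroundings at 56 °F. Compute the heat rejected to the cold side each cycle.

Q_C ≈ 75.5 kJ

T_H = 811 °F → (811 − 32) × 5/9 = 432.78 °C = 705.93 K.
T_C = 56 °F → (56 − 32) × 5/9 = 13.33 °C = 286.48 K.
η_rev = 1 − T_C/T_H = 1 − 286.48/705.93 = 0.5942.
For a reversible cycle Q_C/Q_H = T_C/T_H, so Q_C = 186 × 286.48/705.93 = 75.5 kJ.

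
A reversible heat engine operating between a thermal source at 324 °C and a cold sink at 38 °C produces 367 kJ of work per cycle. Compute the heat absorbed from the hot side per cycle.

T_H = 324 °C → 324 + 273.15 = 597.15 K.
T_C = 38 °C → 38 + 273.15 = 311.15 K.
The Carnot efficiency is η = 1 − T_C/T_H = 1 − 311.15/597.15 = 0.4789.
Q_H = W/η = 367/0.4789 = 766 kJ.

Q_H ≈ 766 kJ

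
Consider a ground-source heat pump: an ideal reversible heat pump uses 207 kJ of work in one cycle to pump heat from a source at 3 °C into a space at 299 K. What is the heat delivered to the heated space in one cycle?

Q_H ≈ 2710 kJ

T_C = 3 °C → 3 + 273.15 = 276.15 K.
COP_HP = T_H/(T_H − T_C) = 299.00/22.85 = 13.0853.
Q_H = COP_HP · W = 13.0853 × 207 = 2710 kJ.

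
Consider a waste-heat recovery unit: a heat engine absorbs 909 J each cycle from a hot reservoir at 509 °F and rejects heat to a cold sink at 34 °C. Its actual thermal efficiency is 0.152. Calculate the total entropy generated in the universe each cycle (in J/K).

ΔS_univ ≈ 0.821 J/K

T_H = 509 °F → (509 − 32) × 5/9 = 265.00 °C = 538.15 K.
T_C = 34 °C → 34 + 273.15 = 307.15 K.
W = η·Q_H = 0.152 × 909 = 138.2 J, so Q_C = Q_H − W = 770.8 J.
Entropy balance on the reservoirs: −Q_H/T_H = -1.689 J/K, +Q_C/T_C = 2.510 J/K.
ΔS_univ = −Q_H/T_H + Q_C/T_C = 0.821 J/K (> 0, since η = 0.152 < η_Carnot = 0.429).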